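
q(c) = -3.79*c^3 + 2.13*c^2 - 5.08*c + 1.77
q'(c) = -11.37*c^2 + 4.26*c - 5.08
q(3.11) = -107.43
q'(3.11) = -101.80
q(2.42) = -51.76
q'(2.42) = -61.36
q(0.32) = 0.24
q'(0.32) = -4.88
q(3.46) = -147.30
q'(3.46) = -126.46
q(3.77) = -190.19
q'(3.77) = -150.62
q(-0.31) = 3.66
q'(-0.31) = -7.49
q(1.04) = -5.47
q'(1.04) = -12.95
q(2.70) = -71.02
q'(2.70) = -76.47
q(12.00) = -6301.59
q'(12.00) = -1591.24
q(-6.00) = 927.57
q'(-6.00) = -439.96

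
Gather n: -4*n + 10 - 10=-4*n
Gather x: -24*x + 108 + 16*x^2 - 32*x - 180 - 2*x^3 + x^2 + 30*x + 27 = -2*x^3 + 17*x^2 - 26*x - 45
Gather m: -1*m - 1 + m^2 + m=m^2 - 1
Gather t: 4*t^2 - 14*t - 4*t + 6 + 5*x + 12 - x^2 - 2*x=4*t^2 - 18*t - x^2 + 3*x + 18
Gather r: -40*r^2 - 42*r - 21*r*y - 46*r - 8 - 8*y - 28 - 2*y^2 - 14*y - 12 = -40*r^2 + r*(-21*y - 88) - 2*y^2 - 22*y - 48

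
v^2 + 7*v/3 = v*(v + 7/3)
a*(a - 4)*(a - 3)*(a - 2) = a^4 - 9*a^3 + 26*a^2 - 24*a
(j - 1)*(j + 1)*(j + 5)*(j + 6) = j^4 + 11*j^3 + 29*j^2 - 11*j - 30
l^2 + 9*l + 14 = (l + 2)*(l + 7)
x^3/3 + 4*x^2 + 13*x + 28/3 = (x/3 + 1/3)*(x + 4)*(x + 7)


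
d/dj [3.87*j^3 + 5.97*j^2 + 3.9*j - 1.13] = 11.61*j^2 + 11.94*j + 3.9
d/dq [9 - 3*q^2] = -6*q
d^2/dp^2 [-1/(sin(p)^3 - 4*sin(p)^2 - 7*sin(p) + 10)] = (9*sin(p)^5 - 35*sin(p)^4 + 3*sin(p)^3 + 61*sin(p)^2 + 216*sin(p) + 178)/((sin(p) - 5)^3*(sin(p) - 1)^2*(sin(p) + 2)^3)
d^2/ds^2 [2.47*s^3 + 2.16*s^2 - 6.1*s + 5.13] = 14.82*s + 4.32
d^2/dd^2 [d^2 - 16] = 2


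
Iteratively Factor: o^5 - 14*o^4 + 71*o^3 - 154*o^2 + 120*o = (o - 3)*(o^4 - 11*o^3 + 38*o^2 - 40*o) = (o - 4)*(o - 3)*(o^3 - 7*o^2 + 10*o) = (o - 5)*(o - 4)*(o - 3)*(o^2 - 2*o) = (o - 5)*(o - 4)*(o - 3)*(o - 2)*(o)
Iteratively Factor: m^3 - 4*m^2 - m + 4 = (m - 4)*(m^2 - 1) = (m - 4)*(m + 1)*(m - 1)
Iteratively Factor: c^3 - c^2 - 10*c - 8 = (c + 1)*(c^2 - 2*c - 8) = (c - 4)*(c + 1)*(c + 2)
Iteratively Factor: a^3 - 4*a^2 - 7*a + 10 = (a + 2)*(a^2 - 6*a + 5) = (a - 5)*(a + 2)*(a - 1)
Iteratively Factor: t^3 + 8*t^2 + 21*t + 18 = (t + 3)*(t^2 + 5*t + 6) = (t + 2)*(t + 3)*(t + 3)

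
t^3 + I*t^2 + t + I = (t - I)*(t + I)^2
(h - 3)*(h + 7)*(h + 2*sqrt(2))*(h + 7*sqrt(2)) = h^4 + 4*h^3 + 9*sqrt(2)*h^3 + 7*h^2 + 36*sqrt(2)*h^2 - 189*sqrt(2)*h + 112*h - 588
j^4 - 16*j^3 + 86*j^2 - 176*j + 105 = (j - 7)*(j - 5)*(j - 3)*(j - 1)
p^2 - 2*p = p*(p - 2)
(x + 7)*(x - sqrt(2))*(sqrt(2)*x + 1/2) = sqrt(2)*x^3 - 3*x^2/2 + 7*sqrt(2)*x^2 - 21*x/2 - sqrt(2)*x/2 - 7*sqrt(2)/2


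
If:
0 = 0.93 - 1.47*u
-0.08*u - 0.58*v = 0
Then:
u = 0.63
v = -0.09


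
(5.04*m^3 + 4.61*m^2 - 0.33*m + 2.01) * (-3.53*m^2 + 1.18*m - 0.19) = -17.7912*m^5 - 10.3261*m^4 + 5.6471*m^3 - 8.3606*m^2 + 2.4345*m - 0.3819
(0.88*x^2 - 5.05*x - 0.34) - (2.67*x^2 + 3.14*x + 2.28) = -1.79*x^2 - 8.19*x - 2.62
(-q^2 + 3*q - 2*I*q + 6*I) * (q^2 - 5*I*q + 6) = -q^4 + 3*q^3 + 3*I*q^3 - 16*q^2 - 9*I*q^2 + 48*q - 12*I*q + 36*I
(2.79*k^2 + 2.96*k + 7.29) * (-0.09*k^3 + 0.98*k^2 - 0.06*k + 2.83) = -0.2511*k^5 + 2.4678*k^4 + 2.0773*k^3 + 14.8623*k^2 + 7.9394*k + 20.6307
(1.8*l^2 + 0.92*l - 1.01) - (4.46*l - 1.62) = 1.8*l^2 - 3.54*l + 0.61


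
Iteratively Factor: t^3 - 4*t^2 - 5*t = (t + 1)*(t^2 - 5*t) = (t - 5)*(t + 1)*(t)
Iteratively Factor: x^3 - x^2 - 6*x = (x)*(x^2 - x - 6) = x*(x + 2)*(x - 3)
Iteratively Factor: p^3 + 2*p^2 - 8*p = (p)*(p^2 + 2*p - 8) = p*(p - 2)*(p + 4)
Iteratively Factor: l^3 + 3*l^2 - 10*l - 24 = (l + 4)*(l^2 - l - 6) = (l - 3)*(l + 4)*(l + 2)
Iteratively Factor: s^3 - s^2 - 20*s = (s - 5)*(s^2 + 4*s) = (s - 5)*(s + 4)*(s)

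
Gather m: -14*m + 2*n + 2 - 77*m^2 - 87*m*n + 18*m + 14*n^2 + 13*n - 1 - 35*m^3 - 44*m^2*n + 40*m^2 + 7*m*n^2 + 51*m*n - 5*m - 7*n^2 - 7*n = -35*m^3 + m^2*(-44*n - 37) + m*(7*n^2 - 36*n - 1) + 7*n^2 + 8*n + 1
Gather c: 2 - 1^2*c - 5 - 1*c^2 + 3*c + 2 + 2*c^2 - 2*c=c^2 - 1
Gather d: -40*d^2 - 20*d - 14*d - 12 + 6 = -40*d^2 - 34*d - 6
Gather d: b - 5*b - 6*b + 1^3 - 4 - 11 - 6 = -10*b - 20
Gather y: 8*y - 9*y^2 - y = -9*y^2 + 7*y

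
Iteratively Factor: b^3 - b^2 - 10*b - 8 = (b + 1)*(b^2 - 2*b - 8) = (b - 4)*(b + 1)*(b + 2)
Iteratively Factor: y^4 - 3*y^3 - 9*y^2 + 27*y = (y)*(y^3 - 3*y^2 - 9*y + 27) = y*(y - 3)*(y^2 - 9) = y*(y - 3)*(y + 3)*(y - 3)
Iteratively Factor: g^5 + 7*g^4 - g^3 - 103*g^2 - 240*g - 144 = (g + 3)*(g^4 + 4*g^3 - 13*g^2 - 64*g - 48) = (g - 4)*(g + 3)*(g^3 + 8*g^2 + 19*g + 12) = (g - 4)*(g + 3)^2*(g^2 + 5*g + 4) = (g - 4)*(g + 3)^2*(g + 4)*(g + 1)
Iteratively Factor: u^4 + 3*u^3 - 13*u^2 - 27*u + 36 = (u - 1)*(u^3 + 4*u^2 - 9*u - 36) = (u - 3)*(u - 1)*(u^2 + 7*u + 12) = (u - 3)*(u - 1)*(u + 3)*(u + 4)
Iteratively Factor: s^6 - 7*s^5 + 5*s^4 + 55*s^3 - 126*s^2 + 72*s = (s)*(s^5 - 7*s^4 + 5*s^3 + 55*s^2 - 126*s + 72) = s*(s - 4)*(s^4 - 3*s^3 - 7*s^2 + 27*s - 18) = s*(s - 4)*(s - 3)*(s^3 - 7*s + 6) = s*(s - 4)*(s - 3)*(s + 3)*(s^2 - 3*s + 2) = s*(s - 4)*(s - 3)*(s - 2)*(s + 3)*(s - 1)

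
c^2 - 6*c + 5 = (c - 5)*(c - 1)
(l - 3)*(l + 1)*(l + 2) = l^3 - 7*l - 6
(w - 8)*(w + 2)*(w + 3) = w^3 - 3*w^2 - 34*w - 48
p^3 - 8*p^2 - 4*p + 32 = (p - 8)*(p - 2)*(p + 2)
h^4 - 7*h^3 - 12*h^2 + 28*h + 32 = (h - 8)*(h - 2)*(h + 1)*(h + 2)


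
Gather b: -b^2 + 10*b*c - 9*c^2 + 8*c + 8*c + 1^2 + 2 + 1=-b^2 + 10*b*c - 9*c^2 + 16*c + 4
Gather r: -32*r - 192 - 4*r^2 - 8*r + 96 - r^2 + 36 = -5*r^2 - 40*r - 60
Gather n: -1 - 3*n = -3*n - 1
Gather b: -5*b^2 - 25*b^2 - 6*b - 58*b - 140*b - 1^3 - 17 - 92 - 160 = -30*b^2 - 204*b - 270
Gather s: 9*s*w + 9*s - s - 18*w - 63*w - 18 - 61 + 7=s*(9*w + 8) - 81*w - 72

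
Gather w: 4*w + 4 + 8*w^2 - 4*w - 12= 8*w^2 - 8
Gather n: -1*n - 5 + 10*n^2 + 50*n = 10*n^2 + 49*n - 5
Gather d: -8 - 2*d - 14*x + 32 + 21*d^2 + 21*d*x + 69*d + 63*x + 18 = 21*d^2 + d*(21*x + 67) + 49*x + 42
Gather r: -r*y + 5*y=-r*y + 5*y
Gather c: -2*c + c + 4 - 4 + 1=1 - c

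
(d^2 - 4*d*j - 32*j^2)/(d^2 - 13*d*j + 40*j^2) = (d + 4*j)/(d - 5*j)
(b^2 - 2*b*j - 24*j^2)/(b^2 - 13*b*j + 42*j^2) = (b + 4*j)/(b - 7*j)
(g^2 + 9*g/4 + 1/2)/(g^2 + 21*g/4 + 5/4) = (g + 2)/(g + 5)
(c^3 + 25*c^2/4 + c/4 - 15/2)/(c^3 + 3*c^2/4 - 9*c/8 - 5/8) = 2*(c + 6)/(2*c + 1)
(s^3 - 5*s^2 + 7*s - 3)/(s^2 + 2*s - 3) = (s^2 - 4*s + 3)/(s + 3)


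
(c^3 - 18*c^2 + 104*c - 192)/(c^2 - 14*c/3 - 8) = 3*(c^2 - 12*c + 32)/(3*c + 4)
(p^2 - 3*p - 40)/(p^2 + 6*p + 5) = (p - 8)/(p + 1)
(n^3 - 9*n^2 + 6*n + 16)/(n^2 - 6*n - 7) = (n^2 - 10*n + 16)/(n - 7)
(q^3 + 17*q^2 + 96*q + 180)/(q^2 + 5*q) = q + 12 + 36/q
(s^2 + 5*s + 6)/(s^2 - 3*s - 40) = (s^2 + 5*s + 6)/(s^2 - 3*s - 40)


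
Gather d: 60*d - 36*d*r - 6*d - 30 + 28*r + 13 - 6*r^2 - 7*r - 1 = d*(54 - 36*r) - 6*r^2 + 21*r - 18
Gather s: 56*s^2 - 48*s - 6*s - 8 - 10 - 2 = 56*s^2 - 54*s - 20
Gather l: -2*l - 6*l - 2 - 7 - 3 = -8*l - 12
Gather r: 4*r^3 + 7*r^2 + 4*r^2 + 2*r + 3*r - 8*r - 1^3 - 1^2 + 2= 4*r^3 + 11*r^2 - 3*r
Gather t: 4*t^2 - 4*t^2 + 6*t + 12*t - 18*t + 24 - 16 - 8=0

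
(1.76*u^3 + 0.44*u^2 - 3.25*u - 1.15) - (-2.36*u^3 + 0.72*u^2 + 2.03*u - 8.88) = 4.12*u^3 - 0.28*u^2 - 5.28*u + 7.73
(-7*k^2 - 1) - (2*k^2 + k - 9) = -9*k^2 - k + 8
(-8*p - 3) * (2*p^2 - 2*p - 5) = -16*p^3 + 10*p^2 + 46*p + 15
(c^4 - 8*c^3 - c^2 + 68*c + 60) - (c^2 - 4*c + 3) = c^4 - 8*c^3 - 2*c^2 + 72*c + 57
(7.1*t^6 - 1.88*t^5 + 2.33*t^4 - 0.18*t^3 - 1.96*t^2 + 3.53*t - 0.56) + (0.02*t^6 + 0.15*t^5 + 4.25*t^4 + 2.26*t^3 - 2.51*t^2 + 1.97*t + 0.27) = 7.12*t^6 - 1.73*t^5 + 6.58*t^4 + 2.08*t^3 - 4.47*t^2 + 5.5*t - 0.29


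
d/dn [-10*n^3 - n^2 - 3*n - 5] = -30*n^2 - 2*n - 3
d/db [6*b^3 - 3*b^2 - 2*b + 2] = 18*b^2 - 6*b - 2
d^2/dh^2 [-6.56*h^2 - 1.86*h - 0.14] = -13.1200000000000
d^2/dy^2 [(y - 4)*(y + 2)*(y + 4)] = 6*y + 4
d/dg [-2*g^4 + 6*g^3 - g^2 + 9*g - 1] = -8*g^3 + 18*g^2 - 2*g + 9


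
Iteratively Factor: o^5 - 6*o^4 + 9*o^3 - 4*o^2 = (o - 4)*(o^4 - 2*o^3 + o^2) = (o - 4)*(o - 1)*(o^3 - o^2) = (o - 4)*(o - 1)^2*(o^2) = o*(o - 4)*(o - 1)^2*(o)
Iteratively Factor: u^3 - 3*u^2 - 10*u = (u - 5)*(u^2 + 2*u) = (u - 5)*(u + 2)*(u)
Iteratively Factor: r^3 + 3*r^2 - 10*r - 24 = (r + 4)*(r^2 - r - 6) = (r + 2)*(r + 4)*(r - 3)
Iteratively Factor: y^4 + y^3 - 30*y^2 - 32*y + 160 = (y + 4)*(y^3 - 3*y^2 - 18*y + 40) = (y - 5)*(y + 4)*(y^2 + 2*y - 8) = (y - 5)*(y - 2)*(y + 4)*(y + 4)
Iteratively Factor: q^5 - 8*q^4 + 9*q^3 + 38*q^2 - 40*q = (q - 5)*(q^4 - 3*q^3 - 6*q^2 + 8*q) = (q - 5)*(q - 1)*(q^3 - 2*q^2 - 8*q) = q*(q - 5)*(q - 1)*(q^2 - 2*q - 8) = q*(q - 5)*(q - 1)*(q + 2)*(q - 4)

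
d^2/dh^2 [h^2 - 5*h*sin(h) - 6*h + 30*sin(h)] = 5*h*sin(h) - 30*sin(h) - 10*cos(h) + 2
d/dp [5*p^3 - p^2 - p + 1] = 15*p^2 - 2*p - 1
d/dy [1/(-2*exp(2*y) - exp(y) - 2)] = (4*exp(y) + 1)*exp(y)/(2*exp(2*y) + exp(y) + 2)^2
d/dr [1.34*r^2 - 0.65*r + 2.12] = 2.68*r - 0.65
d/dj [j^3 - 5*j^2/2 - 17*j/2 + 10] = 3*j^2 - 5*j - 17/2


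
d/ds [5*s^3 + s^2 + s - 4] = 15*s^2 + 2*s + 1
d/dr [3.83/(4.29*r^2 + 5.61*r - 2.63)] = (-32.8614*r - 21.4863)/(4.29*r^2 + 5.61*r - 2.63)^2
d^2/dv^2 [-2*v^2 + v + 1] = -4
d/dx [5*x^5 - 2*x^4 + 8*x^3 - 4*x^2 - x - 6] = 25*x^4 - 8*x^3 + 24*x^2 - 8*x - 1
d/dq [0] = 0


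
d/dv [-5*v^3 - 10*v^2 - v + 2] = -15*v^2 - 20*v - 1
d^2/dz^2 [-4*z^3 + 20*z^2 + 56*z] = 40 - 24*z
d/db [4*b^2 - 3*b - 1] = 8*b - 3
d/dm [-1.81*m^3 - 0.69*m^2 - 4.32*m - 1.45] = -5.43*m^2 - 1.38*m - 4.32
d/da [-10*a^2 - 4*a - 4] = -20*a - 4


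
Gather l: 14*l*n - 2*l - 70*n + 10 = l*(14*n - 2) - 70*n + 10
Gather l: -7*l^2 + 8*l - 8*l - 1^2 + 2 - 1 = -7*l^2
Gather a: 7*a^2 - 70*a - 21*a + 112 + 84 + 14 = 7*a^2 - 91*a + 210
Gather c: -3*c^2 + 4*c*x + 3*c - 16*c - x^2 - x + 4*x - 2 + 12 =-3*c^2 + c*(4*x - 13) - x^2 + 3*x + 10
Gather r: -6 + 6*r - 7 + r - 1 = 7*r - 14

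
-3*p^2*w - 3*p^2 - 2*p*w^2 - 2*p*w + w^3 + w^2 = (-3*p + w)*(p + w)*(w + 1)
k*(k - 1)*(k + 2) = k^3 + k^2 - 2*k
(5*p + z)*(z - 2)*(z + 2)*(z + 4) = 5*p*z^3 + 20*p*z^2 - 20*p*z - 80*p + z^4 + 4*z^3 - 4*z^2 - 16*z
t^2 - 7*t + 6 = (t - 6)*(t - 1)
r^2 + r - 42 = (r - 6)*(r + 7)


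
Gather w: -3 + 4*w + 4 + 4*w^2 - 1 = 4*w^2 + 4*w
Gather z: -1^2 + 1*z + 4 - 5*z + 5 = 8 - 4*z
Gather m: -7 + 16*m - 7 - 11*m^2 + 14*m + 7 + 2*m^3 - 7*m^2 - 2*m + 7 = 2*m^3 - 18*m^2 + 28*m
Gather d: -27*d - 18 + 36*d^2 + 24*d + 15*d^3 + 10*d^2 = 15*d^3 + 46*d^2 - 3*d - 18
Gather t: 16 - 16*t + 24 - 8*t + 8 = 48 - 24*t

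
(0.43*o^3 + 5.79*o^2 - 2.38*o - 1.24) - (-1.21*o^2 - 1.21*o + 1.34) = 0.43*o^3 + 7.0*o^2 - 1.17*o - 2.58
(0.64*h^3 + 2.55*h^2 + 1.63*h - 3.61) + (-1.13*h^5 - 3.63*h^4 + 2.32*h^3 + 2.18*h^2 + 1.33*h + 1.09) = -1.13*h^5 - 3.63*h^4 + 2.96*h^3 + 4.73*h^2 + 2.96*h - 2.52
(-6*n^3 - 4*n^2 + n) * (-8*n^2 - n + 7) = 48*n^5 + 38*n^4 - 46*n^3 - 29*n^2 + 7*n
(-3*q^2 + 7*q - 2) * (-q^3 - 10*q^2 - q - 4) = 3*q^5 + 23*q^4 - 65*q^3 + 25*q^2 - 26*q + 8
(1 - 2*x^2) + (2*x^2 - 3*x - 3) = -3*x - 2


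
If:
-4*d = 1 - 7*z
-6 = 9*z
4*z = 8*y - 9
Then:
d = -17/12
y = 19/24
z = -2/3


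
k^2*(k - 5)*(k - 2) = k^4 - 7*k^3 + 10*k^2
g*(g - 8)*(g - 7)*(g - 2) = g^4 - 17*g^3 + 86*g^2 - 112*g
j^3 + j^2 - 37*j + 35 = (j - 5)*(j - 1)*(j + 7)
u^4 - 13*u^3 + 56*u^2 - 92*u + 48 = (u - 6)*(u - 4)*(u - 2)*(u - 1)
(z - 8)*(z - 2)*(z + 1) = z^3 - 9*z^2 + 6*z + 16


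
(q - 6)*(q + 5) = q^2 - q - 30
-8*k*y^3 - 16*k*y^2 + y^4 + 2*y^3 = y^2*(-8*k + y)*(y + 2)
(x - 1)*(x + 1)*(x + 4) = x^3 + 4*x^2 - x - 4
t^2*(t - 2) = t^3 - 2*t^2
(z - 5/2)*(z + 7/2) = z^2 + z - 35/4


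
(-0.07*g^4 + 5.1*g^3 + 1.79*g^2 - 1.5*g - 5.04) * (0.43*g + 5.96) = -0.0301*g^5 + 1.7758*g^4 + 31.1657*g^3 + 10.0234*g^2 - 11.1072*g - 30.0384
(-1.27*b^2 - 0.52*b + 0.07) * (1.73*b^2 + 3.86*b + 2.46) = -2.1971*b^4 - 5.8018*b^3 - 5.0103*b^2 - 1.009*b + 0.1722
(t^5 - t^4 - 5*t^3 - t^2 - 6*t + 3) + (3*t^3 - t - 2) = t^5 - t^4 - 2*t^3 - t^2 - 7*t + 1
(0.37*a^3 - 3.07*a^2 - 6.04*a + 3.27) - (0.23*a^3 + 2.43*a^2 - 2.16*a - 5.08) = 0.14*a^3 - 5.5*a^2 - 3.88*a + 8.35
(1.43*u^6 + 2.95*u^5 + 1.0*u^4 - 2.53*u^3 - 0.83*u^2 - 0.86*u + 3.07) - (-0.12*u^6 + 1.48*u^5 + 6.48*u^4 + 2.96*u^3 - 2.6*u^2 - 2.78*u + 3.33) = 1.55*u^6 + 1.47*u^5 - 5.48*u^4 - 5.49*u^3 + 1.77*u^2 + 1.92*u - 0.26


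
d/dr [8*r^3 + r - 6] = 24*r^2 + 1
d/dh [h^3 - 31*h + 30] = 3*h^2 - 31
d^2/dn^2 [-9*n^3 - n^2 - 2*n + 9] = -54*n - 2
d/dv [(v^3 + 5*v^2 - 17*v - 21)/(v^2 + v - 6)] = (v^4 + 2*v^3 + 4*v^2 - 18*v + 123)/(v^4 + 2*v^3 - 11*v^2 - 12*v + 36)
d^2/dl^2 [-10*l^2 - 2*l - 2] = -20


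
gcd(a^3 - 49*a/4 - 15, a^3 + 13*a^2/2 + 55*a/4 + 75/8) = a^2 + 4*a + 15/4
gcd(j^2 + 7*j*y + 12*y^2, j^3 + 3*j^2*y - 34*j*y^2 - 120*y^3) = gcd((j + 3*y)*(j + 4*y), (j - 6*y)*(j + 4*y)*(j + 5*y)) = j + 4*y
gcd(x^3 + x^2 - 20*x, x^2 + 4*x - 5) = x + 5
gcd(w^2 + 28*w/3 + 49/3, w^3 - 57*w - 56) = w + 7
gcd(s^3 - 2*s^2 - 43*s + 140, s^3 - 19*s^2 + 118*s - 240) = s - 5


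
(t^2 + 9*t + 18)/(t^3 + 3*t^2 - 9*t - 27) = (t + 6)/(t^2 - 9)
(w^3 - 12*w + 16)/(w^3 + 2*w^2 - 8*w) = (w - 2)/w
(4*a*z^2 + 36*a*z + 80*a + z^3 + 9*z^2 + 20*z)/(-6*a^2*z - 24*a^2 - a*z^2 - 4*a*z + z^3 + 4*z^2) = (4*a*z + 20*a + z^2 + 5*z)/(-6*a^2 - a*z + z^2)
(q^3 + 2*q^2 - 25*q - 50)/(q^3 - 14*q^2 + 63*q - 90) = (q^2 + 7*q + 10)/(q^2 - 9*q + 18)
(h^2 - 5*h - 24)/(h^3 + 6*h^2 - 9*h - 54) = (h - 8)/(h^2 + 3*h - 18)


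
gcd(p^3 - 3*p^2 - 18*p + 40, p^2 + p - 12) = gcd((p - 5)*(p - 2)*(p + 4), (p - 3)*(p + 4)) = p + 4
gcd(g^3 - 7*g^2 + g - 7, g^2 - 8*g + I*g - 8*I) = g + I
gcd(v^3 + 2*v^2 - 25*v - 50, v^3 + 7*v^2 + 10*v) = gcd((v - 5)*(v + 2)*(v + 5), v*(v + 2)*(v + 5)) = v^2 + 7*v + 10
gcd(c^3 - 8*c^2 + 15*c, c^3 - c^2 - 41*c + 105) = c^2 - 8*c + 15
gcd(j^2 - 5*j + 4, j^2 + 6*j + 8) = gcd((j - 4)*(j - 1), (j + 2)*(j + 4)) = 1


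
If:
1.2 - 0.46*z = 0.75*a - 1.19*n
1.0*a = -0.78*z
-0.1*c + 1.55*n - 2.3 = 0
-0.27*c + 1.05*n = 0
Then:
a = 22.20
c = 7.70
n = 1.98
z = -28.46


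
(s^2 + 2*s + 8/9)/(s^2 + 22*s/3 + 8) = (s + 2/3)/(s + 6)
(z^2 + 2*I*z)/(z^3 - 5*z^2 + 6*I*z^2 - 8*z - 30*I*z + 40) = z/(z^2 + z*(-5 + 4*I) - 20*I)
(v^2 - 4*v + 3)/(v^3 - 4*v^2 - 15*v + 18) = (v - 3)/(v^2 - 3*v - 18)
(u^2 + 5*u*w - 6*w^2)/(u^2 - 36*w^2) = (u - w)/(u - 6*w)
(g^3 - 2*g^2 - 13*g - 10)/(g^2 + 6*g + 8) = (g^2 - 4*g - 5)/(g + 4)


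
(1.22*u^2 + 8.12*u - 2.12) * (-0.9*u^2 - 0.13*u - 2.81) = -1.098*u^4 - 7.4666*u^3 - 2.5758*u^2 - 22.5416*u + 5.9572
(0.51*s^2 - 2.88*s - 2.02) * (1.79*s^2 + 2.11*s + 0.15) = 0.9129*s^4 - 4.0791*s^3 - 9.6161*s^2 - 4.6942*s - 0.303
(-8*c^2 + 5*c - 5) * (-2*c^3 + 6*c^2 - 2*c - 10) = 16*c^5 - 58*c^4 + 56*c^3 + 40*c^2 - 40*c + 50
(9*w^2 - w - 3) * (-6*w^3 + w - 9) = -54*w^5 + 6*w^4 + 27*w^3 - 82*w^2 + 6*w + 27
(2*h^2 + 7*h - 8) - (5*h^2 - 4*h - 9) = -3*h^2 + 11*h + 1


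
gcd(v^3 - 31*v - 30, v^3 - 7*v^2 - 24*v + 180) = v^2 - v - 30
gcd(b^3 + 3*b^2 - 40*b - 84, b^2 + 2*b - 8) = 1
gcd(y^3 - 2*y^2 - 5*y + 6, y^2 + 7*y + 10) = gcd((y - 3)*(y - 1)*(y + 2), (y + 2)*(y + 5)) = y + 2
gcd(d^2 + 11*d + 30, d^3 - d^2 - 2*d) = 1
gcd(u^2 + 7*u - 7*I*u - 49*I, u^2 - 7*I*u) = u - 7*I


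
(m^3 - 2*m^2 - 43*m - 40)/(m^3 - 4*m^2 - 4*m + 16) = (m^3 - 2*m^2 - 43*m - 40)/(m^3 - 4*m^2 - 4*m + 16)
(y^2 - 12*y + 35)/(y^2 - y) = (y^2 - 12*y + 35)/(y*(y - 1))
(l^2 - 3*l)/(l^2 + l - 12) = l/(l + 4)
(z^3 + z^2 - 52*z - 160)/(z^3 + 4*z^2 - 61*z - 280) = (z + 4)/(z + 7)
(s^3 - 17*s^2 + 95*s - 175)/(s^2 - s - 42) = (s^2 - 10*s + 25)/(s + 6)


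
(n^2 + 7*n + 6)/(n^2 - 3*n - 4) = (n + 6)/(n - 4)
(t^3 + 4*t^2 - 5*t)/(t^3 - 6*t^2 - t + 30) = t*(t^2 + 4*t - 5)/(t^3 - 6*t^2 - t + 30)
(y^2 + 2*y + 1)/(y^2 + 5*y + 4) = (y + 1)/(y + 4)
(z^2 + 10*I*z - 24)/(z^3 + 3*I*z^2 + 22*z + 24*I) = (z + 4*I)/(z^2 - 3*I*z + 4)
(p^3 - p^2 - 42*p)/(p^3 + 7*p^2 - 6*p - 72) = p*(p - 7)/(p^2 + p - 12)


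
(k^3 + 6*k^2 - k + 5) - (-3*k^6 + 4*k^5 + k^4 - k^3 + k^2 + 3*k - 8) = 3*k^6 - 4*k^5 - k^4 + 2*k^3 + 5*k^2 - 4*k + 13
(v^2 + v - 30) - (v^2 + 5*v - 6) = -4*v - 24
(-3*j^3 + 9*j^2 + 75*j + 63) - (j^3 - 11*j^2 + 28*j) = -4*j^3 + 20*j^2 + 47*j + 63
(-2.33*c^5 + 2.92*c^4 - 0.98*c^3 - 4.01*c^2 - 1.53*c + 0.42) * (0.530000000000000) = -1.2349*c^5 + 1.5476*c^4 - 0.5194*c^3 - 2.1253*c^2 - 0.8109*c + 0.2226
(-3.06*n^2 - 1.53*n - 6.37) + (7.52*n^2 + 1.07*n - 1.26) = 4.46*n^2 - 0.46*n - 7.63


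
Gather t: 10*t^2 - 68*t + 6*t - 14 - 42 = 10*t^2 - 62*t - 56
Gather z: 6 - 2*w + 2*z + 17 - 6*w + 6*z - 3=-8*w + 8*z + 20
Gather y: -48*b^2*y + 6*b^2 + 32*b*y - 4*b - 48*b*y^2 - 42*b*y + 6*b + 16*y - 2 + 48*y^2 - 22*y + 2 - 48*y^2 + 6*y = 6*b^2 - 48*b*y^2 + 2*b + y*(-48*b^2 - 10*b)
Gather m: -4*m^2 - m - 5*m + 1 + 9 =-4*m^2 - 6*m + 10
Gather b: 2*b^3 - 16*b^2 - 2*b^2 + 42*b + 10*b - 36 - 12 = 2*b^3 - 18*b^2 + 52*b - 48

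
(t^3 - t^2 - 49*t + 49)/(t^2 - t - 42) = (t^2 + 6*t - 7)/(t + 6)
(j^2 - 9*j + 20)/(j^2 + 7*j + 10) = (j^2 - 9*j + 20)/(j^2 + 7*j + 10)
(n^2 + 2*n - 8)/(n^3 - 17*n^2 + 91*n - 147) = (n^2 + 2*n - 8)/(n^3 - 17*n^2 + 91*n - 147)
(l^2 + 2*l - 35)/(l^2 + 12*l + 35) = (l - 5)/(l + 5)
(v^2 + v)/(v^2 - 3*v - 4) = v/(v - 4)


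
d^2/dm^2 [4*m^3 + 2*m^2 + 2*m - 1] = 24*m + 4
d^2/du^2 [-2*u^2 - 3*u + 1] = -4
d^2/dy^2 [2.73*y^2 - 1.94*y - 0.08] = 5.46000000000000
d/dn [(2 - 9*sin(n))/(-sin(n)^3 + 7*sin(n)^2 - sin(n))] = (-18*sin(n)^3 + 69*sin(n)^2 - 28*sin(n) + 2)*cos(n)/((sin(n)^2 - 7*sin(n) + 1)^2*sin(n)^2)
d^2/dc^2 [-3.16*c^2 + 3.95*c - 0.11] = -6.32000000000000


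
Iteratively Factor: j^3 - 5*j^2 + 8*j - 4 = (j - 2)*(j^2 - 3*j + 2) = (j - 2)^2*(j - 1)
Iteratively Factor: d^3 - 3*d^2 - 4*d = (d + 1)*(d^2 - 4*d) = d*(d + 1)*(d - 4)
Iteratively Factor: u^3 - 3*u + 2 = (u - 1)*(u^2 + u - 2) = (u - 1)*(u + 2)*(u - 1)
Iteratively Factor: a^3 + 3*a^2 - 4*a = (a - 1)*(a^2 + 4*a) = a*(a - 1)*(a + 4)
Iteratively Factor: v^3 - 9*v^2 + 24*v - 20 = (v - 2)*(v^2 - 7*v + 10) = (v - 2)^2*(v - 5)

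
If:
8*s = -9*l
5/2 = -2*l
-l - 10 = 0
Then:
No Solution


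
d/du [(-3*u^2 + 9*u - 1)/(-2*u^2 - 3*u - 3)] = (27*u^2 + 14*u - 30)/(4*u^4 + 12*u^3 + 21*u^2 + 18*u + 9)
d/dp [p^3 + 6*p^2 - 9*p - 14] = 3*p^2 + 12*p - 9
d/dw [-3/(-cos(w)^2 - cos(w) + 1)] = 3*(2*cos(w) + 1)*sin(w)/(-sin(w)^2 + cos(w))^2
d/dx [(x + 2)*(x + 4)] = 2*x + 6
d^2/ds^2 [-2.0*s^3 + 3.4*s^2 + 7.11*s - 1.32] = 6.8 - 12.0*s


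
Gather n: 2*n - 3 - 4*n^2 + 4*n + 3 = -4*n^2 + 6*n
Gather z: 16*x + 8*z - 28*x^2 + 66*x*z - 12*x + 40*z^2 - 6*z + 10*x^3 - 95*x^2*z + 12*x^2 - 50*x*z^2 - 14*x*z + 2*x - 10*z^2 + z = 10*x^3 - 16*x^2 + 6*x + z^2*(30 - 50*x) + z*(-95*x^2 + 52*x + 3)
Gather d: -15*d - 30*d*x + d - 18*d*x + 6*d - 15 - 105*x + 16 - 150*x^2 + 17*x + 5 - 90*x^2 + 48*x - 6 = d*(-48*x - 8) - 240*x^2 - 40*x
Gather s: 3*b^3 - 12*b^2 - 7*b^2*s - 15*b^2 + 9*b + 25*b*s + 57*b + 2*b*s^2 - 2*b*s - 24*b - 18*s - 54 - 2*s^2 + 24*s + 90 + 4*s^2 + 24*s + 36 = 3*b^3 - 27*b^2 + 42*b + s^2*(2*b + 2) + s*(-7*b^2 + 23*b + 30) + 72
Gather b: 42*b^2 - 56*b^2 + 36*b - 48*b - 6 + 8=-14*b^2 - 12*b + 2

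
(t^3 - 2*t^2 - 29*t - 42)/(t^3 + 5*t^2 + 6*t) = (t - 7)/t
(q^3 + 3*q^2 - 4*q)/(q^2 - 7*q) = (q^2 + 3*q - 4)/(q - 7)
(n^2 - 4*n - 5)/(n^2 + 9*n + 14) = (n^2 - 4*n - 5)/(n^2 + 9*n + 14)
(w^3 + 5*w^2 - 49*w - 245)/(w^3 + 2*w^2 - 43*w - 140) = (w + 7)/(w + 4)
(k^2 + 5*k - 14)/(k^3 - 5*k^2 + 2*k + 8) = (k + 7)/(k^2 - 3*k - 4)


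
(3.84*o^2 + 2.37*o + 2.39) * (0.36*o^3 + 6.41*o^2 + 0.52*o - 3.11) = 1.3824*o^5 + 25.4676*o^4 + 18.0489*o^3 + 4.6099*o^2 - 6.1279*o - 7.4329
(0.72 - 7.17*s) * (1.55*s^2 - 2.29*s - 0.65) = -11.1135*s^3 + 17.5353*s^2 + 3.0117*s - 0.468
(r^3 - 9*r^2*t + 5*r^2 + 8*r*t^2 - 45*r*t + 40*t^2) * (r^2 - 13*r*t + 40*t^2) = r^5 - 22*r^4*t + 5*r^4 + 165*r^3*t^2 - 110*r^3*t - 464*r^2*t^3 + 825*r^2*t^2 + 320*r*t^4 - 2320*r*t^3 + 1600*t^4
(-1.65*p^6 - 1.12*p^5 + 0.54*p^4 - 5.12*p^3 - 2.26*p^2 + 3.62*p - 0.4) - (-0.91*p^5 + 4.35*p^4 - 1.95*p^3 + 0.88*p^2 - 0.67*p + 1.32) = -1.65*p^6 - 0.21*p^5 - 3.81*p^4 - 3.17*p^3 - 3.14*p^2 + 4.29*p - 1.72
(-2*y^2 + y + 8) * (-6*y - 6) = 12*y^3 + 6*y^2 - 54*y - 48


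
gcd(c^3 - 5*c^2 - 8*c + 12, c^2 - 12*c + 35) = 1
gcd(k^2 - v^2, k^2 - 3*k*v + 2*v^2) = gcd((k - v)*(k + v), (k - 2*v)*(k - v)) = -k + v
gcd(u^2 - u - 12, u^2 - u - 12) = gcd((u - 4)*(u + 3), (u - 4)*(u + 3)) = u^2 - u - 12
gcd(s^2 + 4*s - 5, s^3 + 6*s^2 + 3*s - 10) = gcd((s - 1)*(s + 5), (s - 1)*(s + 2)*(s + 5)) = s^2 + 4*s - 5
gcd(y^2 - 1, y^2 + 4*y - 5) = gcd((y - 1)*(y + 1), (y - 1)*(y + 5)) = y - 1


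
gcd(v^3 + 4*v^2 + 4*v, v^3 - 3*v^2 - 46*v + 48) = 1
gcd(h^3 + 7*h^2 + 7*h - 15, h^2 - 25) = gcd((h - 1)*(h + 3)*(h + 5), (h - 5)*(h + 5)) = h + 5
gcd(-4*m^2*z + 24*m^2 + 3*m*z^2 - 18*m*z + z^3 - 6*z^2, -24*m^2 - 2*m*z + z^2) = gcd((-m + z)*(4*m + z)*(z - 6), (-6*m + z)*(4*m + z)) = 4*m + z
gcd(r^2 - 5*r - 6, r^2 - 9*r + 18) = r - 6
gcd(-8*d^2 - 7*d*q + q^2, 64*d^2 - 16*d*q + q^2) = -8*d + q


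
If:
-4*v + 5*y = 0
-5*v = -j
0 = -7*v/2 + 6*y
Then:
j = 0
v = 0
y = 0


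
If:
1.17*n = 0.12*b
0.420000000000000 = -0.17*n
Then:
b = -24.09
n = -2.47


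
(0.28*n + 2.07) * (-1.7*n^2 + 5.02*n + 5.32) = -0.476*n^3 - 2.1134*n^2 + 11.881*n + 11.0124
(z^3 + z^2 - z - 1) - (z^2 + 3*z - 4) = z^3 - 4*z + 3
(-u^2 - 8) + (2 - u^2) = -2*u^2 - 6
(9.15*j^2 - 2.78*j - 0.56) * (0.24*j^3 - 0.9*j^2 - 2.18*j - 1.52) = 2.196*j^5 - 8.9022*j^4 - 17.5794*j^3 - 7.3436*j^2 + 5.4464*j + 0.8512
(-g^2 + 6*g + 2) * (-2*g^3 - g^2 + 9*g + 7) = 2*g^5 - 11*g^4 - 19*g^3 + 45*g^2 + 60*g + 14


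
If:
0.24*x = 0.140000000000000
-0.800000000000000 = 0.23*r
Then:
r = -3.48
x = 0.58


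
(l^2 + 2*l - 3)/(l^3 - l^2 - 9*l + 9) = 1/(l - 3)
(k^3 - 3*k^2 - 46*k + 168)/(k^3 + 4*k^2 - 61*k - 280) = (k^2 - 10*k + 24)/(k^2 - 3*k - 40)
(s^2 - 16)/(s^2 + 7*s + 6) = (s^2 - 16)/(s^2 + 7*s + 6)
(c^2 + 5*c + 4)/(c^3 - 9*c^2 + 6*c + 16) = (c + 4)/(c^2 - 10*c + 16)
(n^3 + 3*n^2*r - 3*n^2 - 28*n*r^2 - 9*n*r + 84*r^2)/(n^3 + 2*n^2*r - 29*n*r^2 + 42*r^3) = (n^2 - 4*n*r - 3*n + 12*r)/(n^2 - 5*n*r + 6*r^2)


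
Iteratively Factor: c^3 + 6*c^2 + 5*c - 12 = (c - 1)*(c^2 + 7*c + 12) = (c - 1)*(c + 3)*(c + 4)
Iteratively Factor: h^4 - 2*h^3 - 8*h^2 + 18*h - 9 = (h + 3)*(h^3 - 5*h^2 + 7*h - 3) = (h - 3)*(h + 3)*(h^2 - 2*h + 1) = (h - 3)*(h - 1)*(h + 3)*(h - 1)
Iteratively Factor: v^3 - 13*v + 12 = (v - 1)*(v^2 + v - 12) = (v - 3)*(v - 1)*(v + 4)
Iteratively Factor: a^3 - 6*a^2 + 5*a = (a - 5)*(a^2 - a) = (a - 5)*(a - 1)*(a)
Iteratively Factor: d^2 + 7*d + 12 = (d + 4)*(d + 3)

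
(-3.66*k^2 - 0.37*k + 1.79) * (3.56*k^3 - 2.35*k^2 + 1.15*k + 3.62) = -13.0296*k^5 + 7.2838*k^4 + 3.0329*k^3 - 17.8812*k^2 + 0.7191*k + 6.4798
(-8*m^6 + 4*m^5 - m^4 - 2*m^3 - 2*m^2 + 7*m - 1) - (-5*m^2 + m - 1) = -8*m^6 + 4*m^5 - m^4 - 2*m^3 + 3*m^2 + 6*m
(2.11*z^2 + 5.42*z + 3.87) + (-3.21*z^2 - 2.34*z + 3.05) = -1.1*z^2 + 3.08*z + 6.92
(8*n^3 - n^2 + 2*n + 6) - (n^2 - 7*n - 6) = 8*n^3 - 2*n^2 + 9*n + 12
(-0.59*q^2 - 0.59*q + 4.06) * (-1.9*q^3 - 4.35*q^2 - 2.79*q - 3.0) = 1.121*q^5 + 3.6875*q^4 - 3.5014*q^3 - 14.2449*q^2 - 9.5574*q - 12.18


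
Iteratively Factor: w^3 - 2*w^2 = (w)*(w^2 - 2*w) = w*(w - 2)*(w)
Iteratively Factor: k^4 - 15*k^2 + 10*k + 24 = (k + 1)*(k^3 - k^2 - 14*k + 24) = (k - 3)*(k + 1)*(k^2 + 2*k - 8) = (k - 3)*(k + 1)*(k + 4)*(k - 2)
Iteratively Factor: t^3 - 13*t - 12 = (t - 4)*(t^2 + 4*t + 3) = (t - 4)*(t + 1)*(t + 3)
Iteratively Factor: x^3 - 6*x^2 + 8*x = (x - 4)*(x^2 - 2*x) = (x - 4)*(x - 2)*(x)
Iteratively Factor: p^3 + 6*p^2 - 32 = (p - 2)*(p^2 + 8*p + 16) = (p - 2)*(p + 4)*(p + 4)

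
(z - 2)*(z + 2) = z^2 - 4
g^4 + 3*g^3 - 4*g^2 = g^2*(g - 1)*(g + 4)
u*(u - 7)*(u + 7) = u^3 - 49*u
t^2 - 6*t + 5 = (t - 5)*(t - 1)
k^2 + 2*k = k*(k + 2)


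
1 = 1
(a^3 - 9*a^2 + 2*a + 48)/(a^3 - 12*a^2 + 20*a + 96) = (a - 3)/(a - 6)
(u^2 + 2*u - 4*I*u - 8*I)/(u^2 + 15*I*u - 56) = (u^2 + u*(2 - 4*I) - 8*I)/(u^2 + 15*I*u - 56)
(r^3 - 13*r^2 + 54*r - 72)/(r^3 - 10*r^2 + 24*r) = (r - 3)/r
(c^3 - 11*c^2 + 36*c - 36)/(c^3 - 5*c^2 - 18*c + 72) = (c - 2)/(c + 4)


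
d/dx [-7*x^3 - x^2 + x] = -21*x^2 - 2*x + 1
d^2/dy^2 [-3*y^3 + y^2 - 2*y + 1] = 2 - 18*y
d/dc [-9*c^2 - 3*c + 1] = -18*c - 3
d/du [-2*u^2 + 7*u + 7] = 7 - 4*u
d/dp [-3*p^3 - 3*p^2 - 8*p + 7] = -9*p^2 - 6*p - 8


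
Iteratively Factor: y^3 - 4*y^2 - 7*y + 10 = (y - 5)*(y^2 + y - 2) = (y - 5)*(y + 2)*(y - 1)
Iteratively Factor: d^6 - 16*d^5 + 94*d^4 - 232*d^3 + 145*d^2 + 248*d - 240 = (d - 4)*(d^5 - 12*d^4 + 46*d^3 - 48*d^2 - 47*d + 60) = (d - 4)*(d - 1)*(d^4 - 11*d^3 + 35*d^2 - 13*d - 60) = (d - 4)*(d - 1)*(d + 1)*(d^3 - 12*d^2 + 47*d - 60) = (d - 5)*(d - 4)*(d - 1)*(d + 1)*(d^2 - 7*d + 12) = (d - 5)*(d - 4)^2*(d - 1)*(d + 1)*(d - 3)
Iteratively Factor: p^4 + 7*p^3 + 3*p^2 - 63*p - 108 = (p + 3)*(p^3 + 4*p^2 - 9*p - 36) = (p + 3)*(p + 4)*(p^2 - 9) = (p - 3)*(p + 3)*(p + 4)*(p + 3)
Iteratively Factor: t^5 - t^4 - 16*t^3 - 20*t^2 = (t)*(t^4 - t^3 - 16*t^2 - 20*t) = t*(t - 5)*(t^3 + 4*t^2 + 4*t) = t*(t - 5)*(t + 2)*(t^2 + 2*t) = t*(t - 5)*(t + 2)^2*(t)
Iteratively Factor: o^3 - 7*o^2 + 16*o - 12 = (o - 2)*(o^2 - 5*o + 6) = (o - 3)*(o - 2)*(o - 2)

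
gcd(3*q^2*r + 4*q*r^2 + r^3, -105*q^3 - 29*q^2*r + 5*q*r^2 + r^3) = 3*q + r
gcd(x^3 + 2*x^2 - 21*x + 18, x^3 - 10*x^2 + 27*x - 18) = x^2 - 4*x + 3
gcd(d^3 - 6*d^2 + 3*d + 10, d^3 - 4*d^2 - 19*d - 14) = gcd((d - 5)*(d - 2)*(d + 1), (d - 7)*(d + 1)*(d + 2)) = d + 1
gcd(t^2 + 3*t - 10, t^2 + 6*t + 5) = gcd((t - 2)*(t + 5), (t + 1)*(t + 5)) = t + 5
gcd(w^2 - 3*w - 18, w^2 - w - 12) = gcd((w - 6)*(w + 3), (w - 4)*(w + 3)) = w + 3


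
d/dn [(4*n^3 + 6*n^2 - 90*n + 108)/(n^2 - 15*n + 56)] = 4*(n^4 - 30*n^3 + 168*n^2 + 114*n - 855)/(n^4 - 30*n^3 + 337*n^2 - 1680*n + 3136)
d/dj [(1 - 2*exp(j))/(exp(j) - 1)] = 1/(4*sinh(j/2)^2)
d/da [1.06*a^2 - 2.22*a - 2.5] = 2.12*a - 2.22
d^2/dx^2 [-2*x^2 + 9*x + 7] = -4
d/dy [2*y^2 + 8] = 4*y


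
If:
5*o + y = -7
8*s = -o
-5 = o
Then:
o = -5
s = 5/8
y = 18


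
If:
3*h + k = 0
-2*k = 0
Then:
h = 0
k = 0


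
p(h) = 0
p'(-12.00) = 0.00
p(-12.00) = 0.00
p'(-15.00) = 0.00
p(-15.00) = 0.00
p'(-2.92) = 0.00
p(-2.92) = 0.00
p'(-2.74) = 0.00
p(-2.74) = 0.00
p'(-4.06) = 0.00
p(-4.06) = 0.00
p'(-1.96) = 0.00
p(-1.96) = 0.00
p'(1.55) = 0.00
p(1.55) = 0.00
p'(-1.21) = 0.00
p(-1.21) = 0.00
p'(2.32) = 0.00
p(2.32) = 0.00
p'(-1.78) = 0.00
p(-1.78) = 0.00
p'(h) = 0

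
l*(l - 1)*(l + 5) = l^3 + 4*l^2 - 5*l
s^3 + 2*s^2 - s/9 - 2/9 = (s - 1/3)*(s + 1/3)*(s + 2)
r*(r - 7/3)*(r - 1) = r^3 - 10*r^2/3 + 7*r/3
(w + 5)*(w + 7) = w^2 + 12*w + 35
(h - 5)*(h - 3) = h^2 - 8*h + 15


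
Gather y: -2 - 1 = -3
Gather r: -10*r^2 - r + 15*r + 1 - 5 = -10*r^2 + 14*r - 4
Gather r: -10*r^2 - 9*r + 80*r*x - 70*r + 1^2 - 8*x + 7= -10*r^2 + r*(80*x - 79) - 8*x + 8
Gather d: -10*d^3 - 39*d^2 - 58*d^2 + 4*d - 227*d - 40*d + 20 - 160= -10*d^3 - 97*d^2 - 263*d - 140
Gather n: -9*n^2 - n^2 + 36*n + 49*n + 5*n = -10*n^2 + 90*n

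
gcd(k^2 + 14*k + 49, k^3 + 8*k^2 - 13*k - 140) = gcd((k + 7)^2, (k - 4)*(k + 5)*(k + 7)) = k + 7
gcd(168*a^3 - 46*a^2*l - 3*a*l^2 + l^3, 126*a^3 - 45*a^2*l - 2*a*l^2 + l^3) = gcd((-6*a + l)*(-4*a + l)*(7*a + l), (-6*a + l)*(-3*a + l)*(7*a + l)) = 42*a^2 - a*l - l^2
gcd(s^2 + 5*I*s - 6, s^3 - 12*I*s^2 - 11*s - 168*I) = s + 3*I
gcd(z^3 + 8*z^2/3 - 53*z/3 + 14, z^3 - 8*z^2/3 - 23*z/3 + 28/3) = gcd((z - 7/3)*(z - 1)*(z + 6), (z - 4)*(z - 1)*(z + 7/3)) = z - 1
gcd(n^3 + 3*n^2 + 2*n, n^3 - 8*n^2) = n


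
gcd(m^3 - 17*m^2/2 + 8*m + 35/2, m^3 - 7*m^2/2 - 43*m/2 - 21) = m - 7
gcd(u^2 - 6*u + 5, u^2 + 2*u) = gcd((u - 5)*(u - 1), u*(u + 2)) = 1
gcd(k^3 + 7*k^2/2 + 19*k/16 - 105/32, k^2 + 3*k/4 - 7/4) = k + 7/4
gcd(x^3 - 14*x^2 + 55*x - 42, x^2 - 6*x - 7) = x - 7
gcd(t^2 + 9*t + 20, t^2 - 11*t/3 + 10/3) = 1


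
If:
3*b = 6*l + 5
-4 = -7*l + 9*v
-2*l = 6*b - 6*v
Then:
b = -22/21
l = -19/14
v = -3/2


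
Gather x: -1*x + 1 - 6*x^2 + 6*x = -6*x^2 + 5*x + 1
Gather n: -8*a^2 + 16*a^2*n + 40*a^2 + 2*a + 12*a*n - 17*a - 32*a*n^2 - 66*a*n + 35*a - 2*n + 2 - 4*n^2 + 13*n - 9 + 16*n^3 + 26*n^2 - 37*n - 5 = 32*a^2 + 20*a + 16*n^3 + n^2*(22 - 32*a) + n*(16*a^2 - 54*a - 26) - 12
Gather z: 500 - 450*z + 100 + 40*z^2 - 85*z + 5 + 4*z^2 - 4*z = 44*z^2 - 539*z + 605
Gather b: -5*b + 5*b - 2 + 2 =0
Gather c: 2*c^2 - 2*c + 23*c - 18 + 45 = 2*c^2 + 21*c + 27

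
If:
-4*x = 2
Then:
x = -1/2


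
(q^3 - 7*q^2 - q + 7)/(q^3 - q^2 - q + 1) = (q - 7)/(q - 1)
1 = 1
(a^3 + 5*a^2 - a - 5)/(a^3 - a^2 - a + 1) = (a + 5)/(a - 1)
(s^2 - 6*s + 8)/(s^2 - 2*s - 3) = (-s^2 + 6*s - 8)/(-s^2 + 2*s + 3)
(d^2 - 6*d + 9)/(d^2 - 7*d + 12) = (d - 3)/(d - 4)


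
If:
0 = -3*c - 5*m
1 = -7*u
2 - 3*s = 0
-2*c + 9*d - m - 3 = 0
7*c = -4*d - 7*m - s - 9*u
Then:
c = -225/1078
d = 139/462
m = 135/1078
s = 2/3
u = -1/7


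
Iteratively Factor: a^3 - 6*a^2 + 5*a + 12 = (a - 3)*(a^2 - 3*a - 4) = (a - 3)*(a + 1)*(a - 4)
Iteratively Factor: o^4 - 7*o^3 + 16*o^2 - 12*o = (o - 2)*(o^3 - 5*o^2 + 6*o) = (o - 2)^2*(o^2 - 3*o) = (o - 3)*(o - 2)^2*(o)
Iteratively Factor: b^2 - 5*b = (b - 5)*(b)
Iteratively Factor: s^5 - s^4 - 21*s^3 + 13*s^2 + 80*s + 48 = (s - 4)*(s^4 + 3*s^3 - 9*s^2 - 23*s - 12) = (s - 4)*(s - 3)*(s^3 + 6*s^2 + 9*s + 4) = (s - 4)*(s - 3)*(s + 4)*(s^2 + 2*s + 1) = (s - 4)*(s - 3)*(s + 1)*(s + 4)*(s + 1)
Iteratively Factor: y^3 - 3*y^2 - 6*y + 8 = (y - 1)*(y^2 - 2*y - 8) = (y - 1)*(y + 2)*(y - 4)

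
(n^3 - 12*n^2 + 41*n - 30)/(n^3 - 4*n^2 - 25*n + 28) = (n^2 - 11*n + 30)/(n^2 - 3*n - 28)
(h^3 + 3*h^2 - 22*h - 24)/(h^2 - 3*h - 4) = h + 6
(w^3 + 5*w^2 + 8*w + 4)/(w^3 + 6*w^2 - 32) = (w^3 + 5*w^2 + 8*w + 4)/(w^3 + 6*w^2 - 32)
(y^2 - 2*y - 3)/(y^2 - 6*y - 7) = (y - 3)/(y - 7)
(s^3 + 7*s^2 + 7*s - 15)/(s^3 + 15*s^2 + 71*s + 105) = (s - 1)/(s + 7)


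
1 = 1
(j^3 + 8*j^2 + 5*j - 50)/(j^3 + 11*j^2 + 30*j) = (j^2 + 3*j - 10)/(j*(j + 6))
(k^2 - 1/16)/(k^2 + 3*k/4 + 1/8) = (4*k - 1)/(2*(2*k + 1))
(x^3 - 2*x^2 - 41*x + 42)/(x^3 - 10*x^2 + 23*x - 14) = (x + 6)/(x - 2)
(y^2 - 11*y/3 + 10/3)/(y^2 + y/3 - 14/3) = (3*y - 5)/(3*y + 7)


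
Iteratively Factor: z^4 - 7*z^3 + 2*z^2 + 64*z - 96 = (z - 2)*(z^3 - 5*z^2 - 8*z + 48) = (z - 2)*(z + 3)*(z^2 - 8*z + 16) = (z - 4)*(z - 2)*(z + 3)*(z - 4)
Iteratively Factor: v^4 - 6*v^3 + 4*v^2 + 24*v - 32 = (v - 2)*(v^3 - 4*v^2 - 4*v + 16) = (v - 2)*(v + 2)*(v^2 - 6*v + 8) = (v - 4)*(v - 2)*(v + 2)*(v - 2)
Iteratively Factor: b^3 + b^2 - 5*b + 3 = (b + 3)*(b^2 - 2*b + 1) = (b - 1)*(b + 3)*(b - 1)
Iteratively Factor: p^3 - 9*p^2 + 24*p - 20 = (p - 5)*(p^2 - 4*p + 4) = (p - 5)*(p - 2)*(p - 2)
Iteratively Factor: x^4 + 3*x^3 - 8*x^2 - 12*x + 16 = (x + 2)*(x^3 + x^2 - 10*x + 8) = (x - 2)*(x + 2)*(x^2 + 3*x - 4) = (x - 2)*(x + 2)*(x + 4)*(x - 1)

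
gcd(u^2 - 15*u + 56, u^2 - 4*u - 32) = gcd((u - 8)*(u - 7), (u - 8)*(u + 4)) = u - 8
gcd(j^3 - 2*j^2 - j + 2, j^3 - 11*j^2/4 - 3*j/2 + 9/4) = j + 1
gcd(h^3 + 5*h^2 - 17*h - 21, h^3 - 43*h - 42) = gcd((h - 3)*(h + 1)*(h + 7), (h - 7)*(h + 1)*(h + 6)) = h + 1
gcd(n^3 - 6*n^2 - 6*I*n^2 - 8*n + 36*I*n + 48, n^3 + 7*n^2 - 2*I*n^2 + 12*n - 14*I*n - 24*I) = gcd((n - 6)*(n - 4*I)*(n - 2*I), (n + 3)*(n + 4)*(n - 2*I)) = n - 2*I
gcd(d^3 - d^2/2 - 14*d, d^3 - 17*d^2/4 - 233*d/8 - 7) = d + 7/2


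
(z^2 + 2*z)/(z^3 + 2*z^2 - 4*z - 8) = z/(z^2 - 4)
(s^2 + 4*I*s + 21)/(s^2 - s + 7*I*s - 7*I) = (s - 3*I)/(s - 1)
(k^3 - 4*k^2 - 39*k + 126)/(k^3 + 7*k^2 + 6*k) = (k^2 - 10*k + 21)/(k*(k + 1))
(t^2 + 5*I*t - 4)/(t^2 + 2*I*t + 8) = (t + I)/(t - 2*I)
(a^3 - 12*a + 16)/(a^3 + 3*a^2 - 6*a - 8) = (a - 2)/(a + 1)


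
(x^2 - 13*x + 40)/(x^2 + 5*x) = (x^2 - 13*x + 40)/(x*(x + 5))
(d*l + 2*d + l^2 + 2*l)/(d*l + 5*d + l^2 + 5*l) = (l + 2)/(l + 5)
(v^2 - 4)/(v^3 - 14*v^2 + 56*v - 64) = (v + 2)/(v^2 - 12*v + 32)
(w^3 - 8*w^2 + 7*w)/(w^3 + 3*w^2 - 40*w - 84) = w*(w^2 - 8*w + 7)/(w^3 + 3*w^2 - 40*w - 84)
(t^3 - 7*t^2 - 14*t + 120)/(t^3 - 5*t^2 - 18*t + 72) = (t - 5)/(t - 3)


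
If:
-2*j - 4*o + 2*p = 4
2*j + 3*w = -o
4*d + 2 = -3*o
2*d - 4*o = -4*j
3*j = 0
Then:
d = -4/11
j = 0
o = -2/11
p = 18/11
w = 2/33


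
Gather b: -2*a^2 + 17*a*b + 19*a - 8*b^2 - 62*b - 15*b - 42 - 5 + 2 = -2*a^2 + 19*a - 8*b^2 + b*(17*a - 77) - 45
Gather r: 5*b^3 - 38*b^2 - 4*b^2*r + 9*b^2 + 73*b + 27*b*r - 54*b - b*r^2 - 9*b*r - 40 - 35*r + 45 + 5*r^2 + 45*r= 5*b^3 - 29*b^2 + 19*b + r^2*(5 - b) + r*(-4*b^2 + 18*b + 10) + 5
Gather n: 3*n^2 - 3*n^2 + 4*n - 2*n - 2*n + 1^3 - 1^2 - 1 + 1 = 0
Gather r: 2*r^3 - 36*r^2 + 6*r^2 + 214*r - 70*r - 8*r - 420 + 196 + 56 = 2*r^3 - 30*r^2 + 136*r - 168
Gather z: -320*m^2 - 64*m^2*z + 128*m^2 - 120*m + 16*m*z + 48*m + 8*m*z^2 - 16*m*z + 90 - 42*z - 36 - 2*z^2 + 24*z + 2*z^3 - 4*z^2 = -192*m^2 - 72*m + 2*z^3 + z^2*(8*m - 6) + z*(-64*m^2 - 18) + 54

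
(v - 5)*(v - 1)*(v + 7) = v^3 + v^2 - 37*v + 35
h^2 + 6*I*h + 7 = (h - I)*(h + 7*I)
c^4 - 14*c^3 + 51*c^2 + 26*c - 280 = (c - 7)*(c - 5)*(c - 4)*(c + 2)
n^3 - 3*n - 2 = (n - 2)*(n + 1)^2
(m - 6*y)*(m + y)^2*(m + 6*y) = m^4 + 2*m^3*y - 35*m^2*y^2 - 72*m*y^3 - 36*y^4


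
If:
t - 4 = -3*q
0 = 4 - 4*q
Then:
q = 1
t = 1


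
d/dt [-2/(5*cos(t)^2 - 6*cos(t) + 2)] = 4*(3 - 5*cos(t))*sin(t)/(5*cos(t)^2 - 6*cos(t) + 2)^2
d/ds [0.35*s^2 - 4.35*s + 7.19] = 0.7*s - 4.35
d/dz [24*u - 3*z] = -3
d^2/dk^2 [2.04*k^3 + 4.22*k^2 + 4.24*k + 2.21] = 12.24*k + 8.44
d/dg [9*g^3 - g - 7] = 27*g^2 - 1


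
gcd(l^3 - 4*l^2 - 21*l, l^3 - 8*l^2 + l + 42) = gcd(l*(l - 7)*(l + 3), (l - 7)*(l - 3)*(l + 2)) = l - 7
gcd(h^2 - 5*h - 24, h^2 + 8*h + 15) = h + 3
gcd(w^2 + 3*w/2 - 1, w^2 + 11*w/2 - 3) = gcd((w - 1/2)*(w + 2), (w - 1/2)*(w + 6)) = w - 1/2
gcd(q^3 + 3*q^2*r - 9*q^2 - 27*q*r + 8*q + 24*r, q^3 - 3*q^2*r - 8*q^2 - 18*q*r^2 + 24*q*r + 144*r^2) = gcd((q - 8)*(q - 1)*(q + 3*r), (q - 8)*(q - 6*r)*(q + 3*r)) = q^2 + 3*q*r - 8*q - 24*r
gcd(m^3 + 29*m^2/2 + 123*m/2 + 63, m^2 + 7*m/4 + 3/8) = m + 3/2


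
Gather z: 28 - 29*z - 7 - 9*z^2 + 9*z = -9*z^2 - 20*z + 21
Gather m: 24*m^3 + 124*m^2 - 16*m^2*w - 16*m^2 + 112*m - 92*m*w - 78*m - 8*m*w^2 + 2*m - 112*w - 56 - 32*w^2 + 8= 24*m^3 + m^2*(108 - 16*w) + m*(-8*w^2 - 92*w + 36) - 32*w^2 - 112*w - 48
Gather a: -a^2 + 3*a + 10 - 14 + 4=-a^2 + 3*a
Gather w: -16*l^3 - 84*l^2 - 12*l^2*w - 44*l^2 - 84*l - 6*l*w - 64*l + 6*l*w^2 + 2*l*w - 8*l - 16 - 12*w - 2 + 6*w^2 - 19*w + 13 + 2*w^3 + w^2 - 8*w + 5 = -16*l^3 - 128*l^2 - 156*l + 2*w^3 + w^2*(6*l + 7) + w*(-12*l^2 - 4*l - 39)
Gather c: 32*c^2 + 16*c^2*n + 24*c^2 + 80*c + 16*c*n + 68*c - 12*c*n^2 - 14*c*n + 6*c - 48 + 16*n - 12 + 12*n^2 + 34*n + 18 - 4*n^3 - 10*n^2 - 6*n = c^2*(16*n + 56) + c*(-12*n^2 + 2*n + 154) - 4*n^3 + 2*n^2 + 44*n - 42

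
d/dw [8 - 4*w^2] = -8*w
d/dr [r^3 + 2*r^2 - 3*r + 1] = 3*r^2 + 4*r - 3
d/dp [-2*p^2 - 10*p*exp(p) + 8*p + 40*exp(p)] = -10*p*exp(p) - 4*p + 30*exp(p) + 8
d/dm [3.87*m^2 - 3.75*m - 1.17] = 7.74*m - 3.75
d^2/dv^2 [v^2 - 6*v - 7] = 2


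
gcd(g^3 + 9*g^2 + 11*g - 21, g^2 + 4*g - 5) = g - 1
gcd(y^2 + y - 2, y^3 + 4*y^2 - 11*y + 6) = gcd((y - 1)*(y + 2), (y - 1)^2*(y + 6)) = y - 1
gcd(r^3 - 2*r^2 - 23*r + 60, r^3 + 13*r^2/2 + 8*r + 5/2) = r + 5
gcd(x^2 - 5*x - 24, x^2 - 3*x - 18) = x + 3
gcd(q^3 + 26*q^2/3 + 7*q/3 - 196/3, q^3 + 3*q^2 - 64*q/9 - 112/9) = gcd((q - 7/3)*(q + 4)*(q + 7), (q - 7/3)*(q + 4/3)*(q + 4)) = q^2 + 5*q/3 - 28/3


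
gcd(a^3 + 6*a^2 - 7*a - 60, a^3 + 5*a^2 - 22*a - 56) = 1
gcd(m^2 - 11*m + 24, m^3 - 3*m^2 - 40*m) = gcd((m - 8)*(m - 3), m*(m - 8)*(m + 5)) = m - 8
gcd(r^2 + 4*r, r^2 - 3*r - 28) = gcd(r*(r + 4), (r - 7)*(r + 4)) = r + 4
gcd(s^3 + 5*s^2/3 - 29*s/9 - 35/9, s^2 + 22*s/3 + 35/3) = s + 7/3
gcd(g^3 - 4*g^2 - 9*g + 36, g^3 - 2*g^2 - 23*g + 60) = g^2 - 7*g + 12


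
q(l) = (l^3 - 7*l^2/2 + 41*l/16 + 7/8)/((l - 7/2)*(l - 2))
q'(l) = (3*l^2 - 7*l + 41/16)/((l - 7/2)*(l - 2)) - (l^3 - 7*l^2/2 + 41*l/16 + 7/8)/((l - 7/2)*(l - 2)^2) - (l^3 - 7*l^2/2 + 41*l/16 + 7/8)/((l - 7/2)^2*(l - 2))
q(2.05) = -0.48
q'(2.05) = -2.12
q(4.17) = 15.96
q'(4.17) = -13.62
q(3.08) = -10.54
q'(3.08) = -36.20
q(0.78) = 0.37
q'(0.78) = 0.11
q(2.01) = -0.39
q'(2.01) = -1.96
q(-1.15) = -0.56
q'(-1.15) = 0.70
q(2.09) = -0.56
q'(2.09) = -2.30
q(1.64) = 0.11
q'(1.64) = -0.90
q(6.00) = 10.62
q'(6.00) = -0.05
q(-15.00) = -13.35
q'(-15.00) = 0.98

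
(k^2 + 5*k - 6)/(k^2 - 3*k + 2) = (k + 6)/(k - 2)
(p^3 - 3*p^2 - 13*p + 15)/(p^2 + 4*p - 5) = (p^2 - 2*p - 15)/(p + 5)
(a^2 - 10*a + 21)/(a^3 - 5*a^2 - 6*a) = (-a^2 + 10*a - 21)/(a*(-a^2 + 5*a + 6))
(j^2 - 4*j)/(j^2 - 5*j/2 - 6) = 2*j/(2*j + 3)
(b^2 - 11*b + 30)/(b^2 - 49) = (b^2 - 11*b + 30)/(b^2 - 49)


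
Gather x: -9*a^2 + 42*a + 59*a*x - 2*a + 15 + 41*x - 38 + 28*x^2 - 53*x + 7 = -9*a^2 + 40*a + 28*x^2 + x*(59*a - 12) - 16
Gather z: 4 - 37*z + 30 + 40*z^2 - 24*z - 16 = 40*z^2 - 61*z + 18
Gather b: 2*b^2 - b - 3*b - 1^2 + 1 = 2*b^2 - 4*b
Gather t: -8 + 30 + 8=30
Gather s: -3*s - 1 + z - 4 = -3*s + z - 5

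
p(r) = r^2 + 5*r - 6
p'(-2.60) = -0.20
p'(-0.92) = 3.16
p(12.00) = 198.00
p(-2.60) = -12.24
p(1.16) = 1.15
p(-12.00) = 78.00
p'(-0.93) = 3.14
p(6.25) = 64.31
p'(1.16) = 7.32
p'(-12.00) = -19.00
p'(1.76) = 8.52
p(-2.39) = -12.24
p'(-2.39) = 0.22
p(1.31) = 2.27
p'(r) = 2*r + 5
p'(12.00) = 29.00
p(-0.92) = -9.75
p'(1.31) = 7.62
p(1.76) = 5.90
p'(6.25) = 17.50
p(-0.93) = -9.79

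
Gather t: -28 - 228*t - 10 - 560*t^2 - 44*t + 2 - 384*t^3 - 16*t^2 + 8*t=-384*t^3 - 576*t^2 - 264*t - 36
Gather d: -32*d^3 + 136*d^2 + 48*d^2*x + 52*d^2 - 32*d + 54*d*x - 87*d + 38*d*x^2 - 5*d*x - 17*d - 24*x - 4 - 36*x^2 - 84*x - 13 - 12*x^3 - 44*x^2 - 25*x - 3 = -32*d^3 + d^2*(48*x + 188) + d*(38*x^2 + 49*x - 136) - 12*x^3 - 80*x^2 - 133*x - 20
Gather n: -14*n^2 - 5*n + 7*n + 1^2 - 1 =-14*n^2 + 2*n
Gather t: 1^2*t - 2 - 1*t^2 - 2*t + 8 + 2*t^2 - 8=t^2 - t - 2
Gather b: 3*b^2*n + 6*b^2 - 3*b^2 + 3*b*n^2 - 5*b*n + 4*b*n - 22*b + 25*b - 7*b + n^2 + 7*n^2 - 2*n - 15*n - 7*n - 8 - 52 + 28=b^2*(3*n + 3) + b*(3*n^2 - n - 4) + 8*n^2 - 24*n - 32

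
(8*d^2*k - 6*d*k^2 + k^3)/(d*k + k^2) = (8*d^2 - 6*d*k + k^2)/(d + k)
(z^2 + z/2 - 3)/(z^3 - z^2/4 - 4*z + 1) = 2*(2*z - 3)/(4*z^2 - 9*z + 2)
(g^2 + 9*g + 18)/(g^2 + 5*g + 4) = (g^2 + 9*g + 18)/(g^2 + 5*g + 4)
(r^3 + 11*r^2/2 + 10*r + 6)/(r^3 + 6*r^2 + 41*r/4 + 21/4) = 2*(r^2 + 4*r + 4)/(2*r^2 + 9*r + 7)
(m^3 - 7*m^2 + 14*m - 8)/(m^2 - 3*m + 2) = m - 4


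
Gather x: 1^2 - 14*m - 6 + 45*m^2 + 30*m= 45*m^2 + 16*m - 5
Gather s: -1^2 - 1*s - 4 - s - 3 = -2*s - 8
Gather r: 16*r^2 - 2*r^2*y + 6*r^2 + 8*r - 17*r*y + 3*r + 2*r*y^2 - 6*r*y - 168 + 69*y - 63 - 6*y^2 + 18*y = r^2*(22 - 2*y) + r*(2*y^2 - 23*y + 11) - 6*y^2 + 87*y - 231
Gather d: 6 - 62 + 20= -36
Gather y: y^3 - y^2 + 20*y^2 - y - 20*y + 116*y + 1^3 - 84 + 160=y^3 + 19*y^2 + 95*y + 77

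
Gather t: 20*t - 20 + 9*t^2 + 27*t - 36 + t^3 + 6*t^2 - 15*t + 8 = t^3 + 15*t^2 + 32*t - 48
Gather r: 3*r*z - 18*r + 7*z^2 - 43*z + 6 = r*(3*z - 18) + 7*z^2 - 43*z + 6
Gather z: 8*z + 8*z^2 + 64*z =8*z^2 + 72*z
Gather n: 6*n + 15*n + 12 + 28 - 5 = 21*n + 35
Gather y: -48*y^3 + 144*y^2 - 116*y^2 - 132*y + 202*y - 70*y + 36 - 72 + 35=-48*y^3 + 28*y^2 - 1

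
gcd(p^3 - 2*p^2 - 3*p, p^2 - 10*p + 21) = p - 3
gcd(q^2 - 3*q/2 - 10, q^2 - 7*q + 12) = q - 4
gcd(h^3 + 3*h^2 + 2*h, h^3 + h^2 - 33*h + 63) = 1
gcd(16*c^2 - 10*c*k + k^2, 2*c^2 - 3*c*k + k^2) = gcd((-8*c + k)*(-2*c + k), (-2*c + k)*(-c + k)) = 2*c - k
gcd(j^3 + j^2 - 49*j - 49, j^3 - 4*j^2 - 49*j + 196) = j^2 - 49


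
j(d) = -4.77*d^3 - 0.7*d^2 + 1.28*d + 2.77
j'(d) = -14.31*d^2 - 1.4*d + 1.28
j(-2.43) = 63.97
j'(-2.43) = -79.82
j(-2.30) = 54.16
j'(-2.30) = -71.20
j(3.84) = -272.73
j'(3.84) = -215.11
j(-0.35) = 2.44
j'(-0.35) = 0.02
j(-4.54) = 428.89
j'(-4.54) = -287.32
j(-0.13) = 2.60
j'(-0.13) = 1.22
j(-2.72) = 90.10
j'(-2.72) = -100.78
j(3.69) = -241.70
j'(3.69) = -198.73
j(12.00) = -8325.23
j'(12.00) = -2076.16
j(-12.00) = 8129.17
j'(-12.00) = -2042.56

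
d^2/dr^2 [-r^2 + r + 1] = -2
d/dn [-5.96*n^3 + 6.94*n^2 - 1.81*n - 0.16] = -17.88*n^2 + 13.88*n - 1.81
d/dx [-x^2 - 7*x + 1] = -2*x - 7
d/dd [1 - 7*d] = -7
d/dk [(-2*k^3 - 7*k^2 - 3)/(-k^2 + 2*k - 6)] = 2*(k^4 - 4*k^3 + 11*k^2 + 39*k + 3)/(k^4 - 4*k^3 + 16*k^2 - 24*k + 36)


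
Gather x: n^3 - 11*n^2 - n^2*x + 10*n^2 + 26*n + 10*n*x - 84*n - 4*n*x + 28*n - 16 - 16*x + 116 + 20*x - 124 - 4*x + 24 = n^3 - n^2 - 30*n + x*(-n^2 + 6*n)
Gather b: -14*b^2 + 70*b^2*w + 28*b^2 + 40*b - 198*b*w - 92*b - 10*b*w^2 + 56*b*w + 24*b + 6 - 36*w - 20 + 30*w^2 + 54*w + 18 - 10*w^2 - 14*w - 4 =b^2*(70*w + 14) + b*(-10*w^2 - 142*w - 28) + 20*w^2 + 4*w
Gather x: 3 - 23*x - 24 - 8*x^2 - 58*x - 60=-8*x^2 - 81*x - 81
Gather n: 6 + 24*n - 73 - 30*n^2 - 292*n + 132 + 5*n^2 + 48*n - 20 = -25*n^2 - 220*n + 45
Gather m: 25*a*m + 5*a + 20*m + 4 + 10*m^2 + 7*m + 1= 5*a + 10*m^2 + m*(25*a + 27) + 5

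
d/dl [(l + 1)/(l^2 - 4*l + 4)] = (-l - 4)/(l^3 - 6*l^2 + 12*l - 8)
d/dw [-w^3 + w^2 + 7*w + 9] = -3*w^2 + 2*w + 7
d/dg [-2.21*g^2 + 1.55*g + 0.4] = 1.55 - 4.42*g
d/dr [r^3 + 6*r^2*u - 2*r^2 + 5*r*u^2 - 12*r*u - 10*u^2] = 3*r^2 + 12*r*u - 4*r + 5*u^2 - 12*u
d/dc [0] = 0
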